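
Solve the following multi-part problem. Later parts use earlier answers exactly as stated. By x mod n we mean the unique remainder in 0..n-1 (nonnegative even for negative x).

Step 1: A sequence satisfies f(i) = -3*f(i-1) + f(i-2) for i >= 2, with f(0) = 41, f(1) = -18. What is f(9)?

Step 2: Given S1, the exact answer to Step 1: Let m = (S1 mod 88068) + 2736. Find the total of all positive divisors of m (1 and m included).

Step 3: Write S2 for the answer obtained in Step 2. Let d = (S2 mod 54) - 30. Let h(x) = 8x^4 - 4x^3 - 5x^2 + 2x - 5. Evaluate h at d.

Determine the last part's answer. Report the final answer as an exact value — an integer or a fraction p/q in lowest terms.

Step 1: f(2) = -3*(-18) + 1*(41) = 95; iterating: f(2)=95, f(3)=-303, f(4)=1004, f(5)=-3315, f(6)=10949, f(7)=-36162, f(8)=119435, f(9)=-394467; answer -394467
Step 2: S1 = -394467; m = 48609; 48609 = 3^2 * 11 * 491; sigma = (1 + 3 + 9) * (1 + 11) * (1 + 491) = 13 * 12 * 492 = 76752; answer 76752
Step 3: S2 = 76752; d = -12; 8*(-12)^4 - 4*(-12)^3 - 5*(-12)^2 + 2*(-12)^1 - 5 = (165888) + (6912) + (-720) + (-24) + (-5) = 172051; answer 172051

172051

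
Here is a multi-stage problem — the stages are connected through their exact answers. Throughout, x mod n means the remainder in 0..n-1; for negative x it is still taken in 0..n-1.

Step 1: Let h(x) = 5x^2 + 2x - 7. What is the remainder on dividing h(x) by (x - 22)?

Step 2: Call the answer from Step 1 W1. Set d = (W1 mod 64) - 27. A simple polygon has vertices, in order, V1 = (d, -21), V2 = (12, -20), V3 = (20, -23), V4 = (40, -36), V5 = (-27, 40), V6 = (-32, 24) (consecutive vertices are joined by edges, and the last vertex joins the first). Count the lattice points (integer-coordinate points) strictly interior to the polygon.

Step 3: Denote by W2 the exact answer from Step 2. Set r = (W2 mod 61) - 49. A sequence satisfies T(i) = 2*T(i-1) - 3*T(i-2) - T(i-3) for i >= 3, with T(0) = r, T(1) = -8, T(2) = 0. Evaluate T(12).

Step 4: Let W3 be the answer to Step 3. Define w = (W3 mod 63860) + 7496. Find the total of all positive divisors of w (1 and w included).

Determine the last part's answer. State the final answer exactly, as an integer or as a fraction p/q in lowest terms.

Step 1: remainder = value at the root: 5*(22)^2 + 2*(22)^1 - 7 = (2420) + (44) + (-7) = 2457; answer 2457
Step 2: W1 = 2457; d = -2; cross terms: (-2*-20 - 12*-21)=292, (12*-23 - 20*-20)=124, (20*-36 - 40*-23)=200, (40*40 - -27*-36)=628, (-27*24 - -32*40)=632, (-32*-21 - -2*24)=720; twice the area = |2596| = 2596; area = 1298; boundary points = 1 + 1 + 1 + 1 + 1 + 15 = 20; strictly interior points = area - boundary/2 + 1 = 1289; answer 1289
Step 3: W2 = 1289; r = -41; T(3) = 2*(0) - 3*(-8) - 1*(-41) = 65; iterating: T(3)=65, T(4)=138, T(5)=81, T(6)=-317, T(7)=-1015, T(8)=-1160, T(9)=1042, T(10)=6579, T(11)=11192, T(12)=1605; answer 1605
Step 4: W3 = 1605; w = 9101; 9101 = 19 * 479; sigma = (1 + 19) * (1 + 479) = 20 * 480 = 9600; answer 9600

9600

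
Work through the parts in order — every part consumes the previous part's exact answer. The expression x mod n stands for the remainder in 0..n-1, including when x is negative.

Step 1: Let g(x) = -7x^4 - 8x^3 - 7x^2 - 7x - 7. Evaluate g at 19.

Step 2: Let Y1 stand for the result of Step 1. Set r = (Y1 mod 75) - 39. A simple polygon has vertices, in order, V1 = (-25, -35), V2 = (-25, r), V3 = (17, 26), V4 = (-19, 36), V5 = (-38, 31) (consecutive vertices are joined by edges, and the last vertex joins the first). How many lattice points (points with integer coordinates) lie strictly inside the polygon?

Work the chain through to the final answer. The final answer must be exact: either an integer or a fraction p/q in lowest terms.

1213

Step 1: -7*(19)^4 - 8*(19)^3 - 7*(19)^2 - 7*(19)^1 - 7 = (-912247) + (-54872) + (-2527) + (-133) + (-7) = -969786; answer -969786
Step 2: Y1 = -969786; r = 0; cross terms: (-25*0 - -25*-35)=-875, (-25*26 - 17*0)=-650, (17*36 - -19*26)=1106, (-19*31 - -38*36)=779, (-38*-35 - -25*31)=2105; twice the area = |2465| = 2465; area = 2465/2; boundary points = 35 + 2 + 2 + 1 + 1 = 41; strictly interior points = area - boundary/2 + 1 = 1213; answer 1213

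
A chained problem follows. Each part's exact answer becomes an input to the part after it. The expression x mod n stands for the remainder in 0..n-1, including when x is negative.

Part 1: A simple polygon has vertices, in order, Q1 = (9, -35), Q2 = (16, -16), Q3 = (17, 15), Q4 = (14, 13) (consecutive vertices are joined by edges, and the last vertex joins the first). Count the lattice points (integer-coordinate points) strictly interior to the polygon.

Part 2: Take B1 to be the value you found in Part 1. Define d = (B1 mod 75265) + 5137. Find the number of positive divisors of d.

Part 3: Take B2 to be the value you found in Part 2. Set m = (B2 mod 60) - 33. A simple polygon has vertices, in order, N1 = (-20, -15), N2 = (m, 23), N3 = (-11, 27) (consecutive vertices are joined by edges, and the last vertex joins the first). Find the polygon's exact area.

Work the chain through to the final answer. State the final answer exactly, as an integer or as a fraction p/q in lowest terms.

Part 1: cross terms: (9*-16 - 16*-35)=416, (16*15 - 17*-16)=512, (17*13 - 14*15)=11, (14*-35 - 9*13)=-607; twice the area = |332| = 332; area = 166; boundary points = 1 + 1 + 1 + 1 = 4; strictly interior points = area - boundary/2 + 1 = 165; answer 165
Part 2: B1 = 165; d = 5302; 5302 = 2 * 11 * 241; number of divisors = (1+1) * (1+1) * (1+1) = 8; answer 8
Part 3: B2 = 8; m = -25; cross terms: (-20*23 - -25*-15)=-835, (-25*27 - -11*23)=-422, (-11*-15 - -20*27)=705; twice the area = |-552| = 552; area = 276; answer 276

276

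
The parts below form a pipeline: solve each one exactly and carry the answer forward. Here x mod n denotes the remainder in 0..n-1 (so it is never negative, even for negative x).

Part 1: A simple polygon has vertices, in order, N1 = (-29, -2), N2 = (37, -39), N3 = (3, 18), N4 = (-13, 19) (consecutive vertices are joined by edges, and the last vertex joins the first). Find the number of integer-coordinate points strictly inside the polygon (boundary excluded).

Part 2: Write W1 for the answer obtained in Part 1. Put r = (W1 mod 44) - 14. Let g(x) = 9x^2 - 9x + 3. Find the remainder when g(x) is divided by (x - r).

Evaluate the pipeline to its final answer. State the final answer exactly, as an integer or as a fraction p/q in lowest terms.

183

Part 1: cross terms: (-29*-39 - 37*-2)=1205, (37*18 - 3*-39)=783, (3*19 - -13*18)=291, (-13*-2 - -29*19)=577; twice the area = |2856| = 2856; area = 1428; boundary points = 1 + 1 + 1 + 1 = 4; strictly interior points = area - boundary/2 + 1 = 1427; answer 1427
Part 2: W1 = 1427; r = 5; remainder = value at the root: 9*(5)^2 - 9*(5)^1 + 3 = (225) + (-45) + (3) = 183; answer 183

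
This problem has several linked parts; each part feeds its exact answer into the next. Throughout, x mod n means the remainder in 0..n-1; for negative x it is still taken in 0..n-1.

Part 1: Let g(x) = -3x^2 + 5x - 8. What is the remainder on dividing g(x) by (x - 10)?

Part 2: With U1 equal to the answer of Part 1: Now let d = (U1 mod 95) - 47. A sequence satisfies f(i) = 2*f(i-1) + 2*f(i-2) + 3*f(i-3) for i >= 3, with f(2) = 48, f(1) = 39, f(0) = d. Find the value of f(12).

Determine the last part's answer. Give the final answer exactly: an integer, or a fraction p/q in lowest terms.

Part 1: remainder = value at the root: -3*(10)^2 + 5*(10)^1 - 8 = (-300) + (50) + (-8) = -258; answer -258
Part 2: U1 = -258; d = -20; f(3) = 2*(48) + 2*(39) + 3*(-20) = 114; iterating: f(3)=114, f(4)=441, f(5)=1254, f(6)=3732, f(7)=11295, f(8)=33816, f(9)=101418, f(10)=304353, f(11)=912990, f(12)=2738940; answer 2738940

2738940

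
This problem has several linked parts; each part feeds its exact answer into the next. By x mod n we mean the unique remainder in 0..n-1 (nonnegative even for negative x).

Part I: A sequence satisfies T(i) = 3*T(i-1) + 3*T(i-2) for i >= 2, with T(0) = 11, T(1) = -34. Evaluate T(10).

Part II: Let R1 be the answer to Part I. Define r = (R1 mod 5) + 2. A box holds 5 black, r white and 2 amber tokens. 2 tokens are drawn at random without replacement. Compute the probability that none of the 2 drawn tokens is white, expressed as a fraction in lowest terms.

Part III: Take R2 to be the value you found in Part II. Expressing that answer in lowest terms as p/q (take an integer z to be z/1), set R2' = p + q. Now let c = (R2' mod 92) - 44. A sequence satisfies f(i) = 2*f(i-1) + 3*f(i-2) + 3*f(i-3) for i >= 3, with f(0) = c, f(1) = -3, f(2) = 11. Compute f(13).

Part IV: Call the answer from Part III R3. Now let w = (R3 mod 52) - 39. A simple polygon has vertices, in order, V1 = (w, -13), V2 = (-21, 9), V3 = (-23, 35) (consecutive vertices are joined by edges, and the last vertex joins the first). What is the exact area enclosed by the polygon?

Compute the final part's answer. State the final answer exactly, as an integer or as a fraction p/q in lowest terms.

Part I: T(2) = 3*(-34) + 3*(11) = -69; iterating: T(2)=-69, T(3)=-309, T(4)=-1134, T(5)=-4329, T(6)=-16389, T(7)=-62154, T(8)=-235629, T(9)=-893349, T(10)=-3386934; answer -3386934
Part II: R1 = -3386934; r = 3; total draws C(10,2) = 45; favorable C(7,2) = 21; P = 7/15; answer 7/15
Part III: R2 = 7/15; threaded value p + q = 22; c = -22; f(3) = 2*(11) + 3*(-3) + 3*(-22) = -53; iterating: f(3)=-53, f(4)=-82, f(5)=-290, f(6)=-985, f(7)=-3086, f(8)=-9997, f(9)=-32207, f(10)=-103663, f(11)=-333938, f(12)=-1075486, f(13)=-3463775; answer -3463775
Part IV: R3 = -3463775; w = 10; cross terms: (10*9 - -21*-13)=-183, (-21*35 - -23*9)=-528, (-23*-13 - 10*35)=-51; twice the area = |-762| = 762; area = 381; answer 381

381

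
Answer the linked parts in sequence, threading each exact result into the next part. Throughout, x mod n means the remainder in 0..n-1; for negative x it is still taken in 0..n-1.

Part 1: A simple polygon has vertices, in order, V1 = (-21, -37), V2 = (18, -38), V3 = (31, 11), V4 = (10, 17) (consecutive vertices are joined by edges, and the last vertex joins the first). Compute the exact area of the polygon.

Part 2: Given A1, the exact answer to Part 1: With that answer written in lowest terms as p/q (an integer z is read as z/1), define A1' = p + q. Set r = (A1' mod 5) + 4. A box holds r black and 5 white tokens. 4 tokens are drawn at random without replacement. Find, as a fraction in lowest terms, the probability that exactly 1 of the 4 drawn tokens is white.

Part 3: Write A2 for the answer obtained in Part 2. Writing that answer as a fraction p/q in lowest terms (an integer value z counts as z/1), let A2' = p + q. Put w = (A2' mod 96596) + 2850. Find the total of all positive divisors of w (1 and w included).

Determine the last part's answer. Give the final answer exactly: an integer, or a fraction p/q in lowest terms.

5610

Part 1: cross terms: (-21*-38 - 18*-37)=1464, (18*11 - 31*-38)=1376, (31*17 - 10*11)=417, (10*-37 - -21*17)=-13; twice the area = |3244| = 3244; area = 1622; answer 1622
Part 2: A1 = 1622; threaded value p + q = 1623; r = 7; total draws C(12,4) = 495; favorable C(5,1)*C(7,3) = 175; P = 35/99; answer 35/99
Part 3: A2 = 35/99; threaded value p + q = 134; w = 2984; 2984 = 2^3 * 373; sigma = (1 + 2 + 4 + 8) * (1 + 373) = 15 * 374 = 5610; answer 5610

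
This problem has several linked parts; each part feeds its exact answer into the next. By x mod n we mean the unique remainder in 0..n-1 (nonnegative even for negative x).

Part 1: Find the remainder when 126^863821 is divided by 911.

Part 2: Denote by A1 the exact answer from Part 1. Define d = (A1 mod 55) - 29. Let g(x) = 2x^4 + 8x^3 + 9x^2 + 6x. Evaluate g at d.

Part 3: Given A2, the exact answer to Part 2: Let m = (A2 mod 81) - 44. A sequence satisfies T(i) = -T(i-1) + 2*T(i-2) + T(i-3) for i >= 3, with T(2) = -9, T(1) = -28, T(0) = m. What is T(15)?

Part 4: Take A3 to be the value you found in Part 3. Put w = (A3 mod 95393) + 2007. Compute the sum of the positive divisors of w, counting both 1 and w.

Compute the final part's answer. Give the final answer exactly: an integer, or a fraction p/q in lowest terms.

Part 1: squarings mod 911: 126^1=126, 126^2=389, 126^4=95, 126^8=826, 126^16=848, 126^32=325, 126^64=860, 126^128=779, 126^256=115, 126^512=471, 126^1024=468, 126^2048=384, 126^4096=785, 126^8192=389, 126^16384=95, 126^32768=826, 126^65536=848, 126^131072=325, 126^262144=860, 126^524288=779; 126^863821 = 126^1 * 126^4 * 126^8 * 126^64 * 126^512 * 126^1024 * 126^2048 * 126^8192 * 126^65536 * 126^262144 * 126^524288 = 116 (mod 911); answer 116
Part 2: A1 = 116; d = -23; 2*(-23)^4 + 8*(-23)^3 + 9*(-23)^2 + 6*(-23)^1 = (559682) + (-97336) + (4761) + (-138) = 466969; answer 466969
Part 3: A2 = 466969; m = -40; T(3) = -1*(-9) + 2*(-28) + 1*(-40) = -87; iterating: T(3)=-87, T(4)=41, T(5)=-224, T(6)=219, T(7)=-626, T(8)=840, T(9)=-1873, T(10)=2927, T(11)=-5833, T(12)=9814, T(13)=-18553, T(14)=32348, T(15)=-59640; answer -59640
Part 4: A3 = -59640; w = 37760; 37760 = 2^7 * 5 * 59; sigma = (1 + 2 + 4 + 8 + 16 + 32 + 64 + 128) * (1 + 5) * (1 + 59) = 255 * 6 * 60 = 91800; answer 91800

91800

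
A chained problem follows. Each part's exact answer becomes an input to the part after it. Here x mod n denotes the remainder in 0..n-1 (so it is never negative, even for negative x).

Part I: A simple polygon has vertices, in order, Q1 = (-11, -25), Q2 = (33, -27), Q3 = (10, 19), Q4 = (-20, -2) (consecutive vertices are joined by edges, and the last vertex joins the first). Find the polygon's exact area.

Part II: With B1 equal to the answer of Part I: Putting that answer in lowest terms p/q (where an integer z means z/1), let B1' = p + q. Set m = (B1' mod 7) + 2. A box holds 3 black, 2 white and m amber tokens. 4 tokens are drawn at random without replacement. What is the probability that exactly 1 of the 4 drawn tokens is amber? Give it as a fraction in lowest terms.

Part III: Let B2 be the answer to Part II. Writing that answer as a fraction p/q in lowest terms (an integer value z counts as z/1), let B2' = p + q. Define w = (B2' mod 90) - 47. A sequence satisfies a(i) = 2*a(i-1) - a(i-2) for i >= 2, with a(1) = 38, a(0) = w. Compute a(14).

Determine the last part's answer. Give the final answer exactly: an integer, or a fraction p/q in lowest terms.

Part I: cross terms: (-11*-27 - 33*-25)=1122, (33*19 - 10*-27)=897, (10*-2 - -20*19)=360, (-20*-25 - -11*-2)=478; twice the area = |2857| = 2857; area = 2857/2; answer 2857/2
Part II: B1 = 2857/2; threaded value p + q = 2859; m = 5; total draws C(10,4) = 210; favorable C(5,1)*C(5,3) = 50; P = 5/21; answer 5/21
Part III: B2 = 5/21; threaded value p + q = 26; w = -21; a(2) = 2*(38) - 1*(-21) = 97; iterating: a(2)=97, a(3)=156, a(4)=215, a(5)=274, a(6)=333, a(7)=392, a(8)=451, a(9)=510, a(10)=569, a(11)=628, a(12)=687, a(13)=746, a(14)=805; answer 805

805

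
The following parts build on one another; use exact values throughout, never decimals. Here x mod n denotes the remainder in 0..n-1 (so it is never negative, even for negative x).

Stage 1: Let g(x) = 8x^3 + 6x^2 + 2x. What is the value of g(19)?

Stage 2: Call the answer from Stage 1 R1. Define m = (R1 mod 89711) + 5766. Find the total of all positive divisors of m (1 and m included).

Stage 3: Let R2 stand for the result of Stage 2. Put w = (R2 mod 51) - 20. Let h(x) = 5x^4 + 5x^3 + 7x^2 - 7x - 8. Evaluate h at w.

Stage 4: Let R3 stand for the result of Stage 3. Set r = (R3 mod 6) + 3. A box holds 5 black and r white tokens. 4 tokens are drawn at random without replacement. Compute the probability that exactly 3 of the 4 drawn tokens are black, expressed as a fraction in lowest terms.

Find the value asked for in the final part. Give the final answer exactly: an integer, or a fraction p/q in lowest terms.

Stage 1: 8*(19)^3 + 6*(19)^2 + 2*(19)^1 = (54872) + (2166) + (38) = 57076; answer 57076
Stage 2: R1 = 57076; m = 62842; 62842 = 2 * 13 * 2417; sigma = (1 + 2) * (1 + 13) * (1 + 2417) = 3 * 14 * 2418 = 101556; answer 101556
Stage 3: R2 = 101556; w = -5; 5*(-5)^4 + 5*(-5)^3 + 7*(-5)^2 - 7*(-5)^1 - 8 = (3125) + (-625) + (175) + (35) + (-8) = 2702; answer 2702
Stage 4: R3 = 2702; r = 5; total draws C(10,4) = 210; favorable C(5,3)*C(5,1) = 50; P = 5/21; answer 5/21

5/21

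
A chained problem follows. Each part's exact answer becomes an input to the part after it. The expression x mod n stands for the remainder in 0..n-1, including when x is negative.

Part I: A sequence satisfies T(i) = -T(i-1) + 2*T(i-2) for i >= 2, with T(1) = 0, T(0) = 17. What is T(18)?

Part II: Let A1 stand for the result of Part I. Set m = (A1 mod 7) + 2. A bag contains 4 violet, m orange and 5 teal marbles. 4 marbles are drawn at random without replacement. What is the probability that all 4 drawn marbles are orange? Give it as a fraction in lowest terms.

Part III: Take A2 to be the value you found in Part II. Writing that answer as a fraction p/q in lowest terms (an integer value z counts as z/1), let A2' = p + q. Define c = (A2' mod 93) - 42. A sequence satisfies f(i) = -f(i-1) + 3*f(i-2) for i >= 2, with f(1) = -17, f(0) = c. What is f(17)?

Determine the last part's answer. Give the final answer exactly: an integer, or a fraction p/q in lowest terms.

-24473693

Part I: T(2) = -1*(0) + 2*(17) = 34; iterating: T(2)=34, T(3)=-34, T(4)=102, T(5)=-170, T(6)=374, T(7)=-714, T(8)=1462, T(9)=-2890, T(10)=5814, T(11)=-11594, T(12)=23222, T(13)=-46410, T(14)=92854, T(15)=-185674, T(16)=371382, T(17)=-742730, T(18)=1485494; answer 1485494
Part II: A1 = 1485494; m = 5; total draws C(14,4) = 1001; favorable C(5,4) = 5; P = 5/1001; answer 5/1001
Part III: A2 = 5/1001; threaded value p + q = 1006; c = 34; f(2) = -1*(-17) + 3*(34) = 119; iterating: f(2)=119, f(3)=-170, f(4)=527, f(5)=-1037, f(6)=2618, f(7)=-5729, f(8)=13583, f(9)=-30770, f(10)=71519, f(11)=-163829, f(12)=378386, f(13)=-869873, f(14)=2005031, f(15)=-4614650, f(16)=10629743, f(17)=-24473693; answer -24473693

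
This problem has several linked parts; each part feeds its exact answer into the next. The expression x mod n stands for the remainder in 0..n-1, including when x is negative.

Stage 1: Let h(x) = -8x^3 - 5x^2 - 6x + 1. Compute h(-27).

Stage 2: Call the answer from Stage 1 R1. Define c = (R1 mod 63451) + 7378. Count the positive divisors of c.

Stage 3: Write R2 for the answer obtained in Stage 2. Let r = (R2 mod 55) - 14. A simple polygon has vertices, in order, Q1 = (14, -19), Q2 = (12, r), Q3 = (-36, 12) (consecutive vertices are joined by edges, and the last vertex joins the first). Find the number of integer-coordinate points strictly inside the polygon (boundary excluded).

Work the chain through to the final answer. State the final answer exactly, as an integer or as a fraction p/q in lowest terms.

291

Stage 1: -8*(-27)^3 - 5*(-27)^2 - 6*(-27)^1 + 1 = (157464) + (-3645) + (162) + (1) = 153982; answer 153982
Stage 2: R1 = 153982; c = 34458; 34458 = 2 * 3 * 5743; number of divisors = (1+1) * (1+1) * (1+1) = 8; answer 8
Stage 3: R2 = 8; r = -6; cross terms: (14*-6 - 12*-19)=144, (12*12 - -36*-6)=-72, (-36*-19 - 14*12)=516; twice the area = |588| = 588; area = 294; boundary points = 1 + 6 + 1 = 8; strictly interior points = area - boundary/2 + 1 = 291; answer 291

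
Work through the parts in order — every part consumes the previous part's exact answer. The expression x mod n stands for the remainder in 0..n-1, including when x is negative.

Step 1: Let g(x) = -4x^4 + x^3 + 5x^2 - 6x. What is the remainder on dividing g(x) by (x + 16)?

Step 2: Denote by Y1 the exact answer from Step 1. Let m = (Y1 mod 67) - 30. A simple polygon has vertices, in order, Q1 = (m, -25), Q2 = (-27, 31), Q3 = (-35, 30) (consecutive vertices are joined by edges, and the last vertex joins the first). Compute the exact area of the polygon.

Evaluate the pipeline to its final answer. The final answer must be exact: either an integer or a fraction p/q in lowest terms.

Step 1: remainder = value at the root: -4*(-16)^4 + 1*(-16)^3 + 5*(-16)^2 - 6*(-16)^1 = (-262144) + (-4096) + (1280) + (96) = -264864; answer -264864
Step 2: Y1 = -264864; m = 24; cross terms: (24*31 - -27*-25)=69, (-27*30 - -35*31)=275, (-35*-25 - 24*30)=155; twice the area = |499| = 499; area = 499/2; answer 499/2

499/2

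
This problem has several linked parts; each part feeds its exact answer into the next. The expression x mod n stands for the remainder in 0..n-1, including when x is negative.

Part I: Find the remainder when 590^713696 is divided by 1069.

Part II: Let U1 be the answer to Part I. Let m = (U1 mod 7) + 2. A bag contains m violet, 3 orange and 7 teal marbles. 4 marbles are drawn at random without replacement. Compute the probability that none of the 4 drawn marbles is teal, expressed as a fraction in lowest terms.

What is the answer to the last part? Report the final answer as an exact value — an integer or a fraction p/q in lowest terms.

1/99

Part I: squarings mod 1069: 590^1=590, 590^2=675, 590^4=231, 590^8=980, 590^16=438, 590^32=493, 590^64=386, 590^128=405, 590^256=468, 590^512=948, 590^1024=744, 590^2048=863, 590^4096=745, 590^8192=214, 590^16384=898, 590^32768=378, 590^65536=707, 590^131072=626, 590^262144=622, 590^524288=975; 590^713696 = 590^32 * 590^64 * 590^128 * 590^256 * 590^512 * 590^8192 * 590^16384 * 590^32768 * 590^131072 * 590^524288 = 805 (mod 1069); answer 805
Part II: U1 = 805; m = 2; total draws C(12,4) = 495; favorable C(5,4) = 5; P = 1/99; answer 1/99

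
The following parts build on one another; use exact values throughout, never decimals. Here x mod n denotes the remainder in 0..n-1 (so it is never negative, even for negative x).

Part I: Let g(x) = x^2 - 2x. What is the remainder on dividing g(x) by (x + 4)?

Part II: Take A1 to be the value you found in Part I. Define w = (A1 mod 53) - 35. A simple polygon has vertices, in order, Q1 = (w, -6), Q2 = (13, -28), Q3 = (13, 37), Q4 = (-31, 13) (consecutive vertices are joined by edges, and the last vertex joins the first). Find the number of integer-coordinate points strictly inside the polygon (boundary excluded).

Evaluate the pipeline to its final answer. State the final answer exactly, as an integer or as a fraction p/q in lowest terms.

1403

Part I: remainder = value at the root: 1*(-4)^2 - 2*(-4)^1 = (16) + (8) = 24; answer 24
Part II: A1 = 24; w = -11; cross terms: (-11*-28 - 13*-6)=386, (13*37 - 13*-28)=845, (13*13 - -31*37)=1316, (-31*-6 - -11*13)=329; twice the area = |2876| = 2876; area = 1438; boundary points = 2 + 65 + 4 + 1 = 72; strictly interior points = area - boundary/2 + 1 = 1403; answer 1403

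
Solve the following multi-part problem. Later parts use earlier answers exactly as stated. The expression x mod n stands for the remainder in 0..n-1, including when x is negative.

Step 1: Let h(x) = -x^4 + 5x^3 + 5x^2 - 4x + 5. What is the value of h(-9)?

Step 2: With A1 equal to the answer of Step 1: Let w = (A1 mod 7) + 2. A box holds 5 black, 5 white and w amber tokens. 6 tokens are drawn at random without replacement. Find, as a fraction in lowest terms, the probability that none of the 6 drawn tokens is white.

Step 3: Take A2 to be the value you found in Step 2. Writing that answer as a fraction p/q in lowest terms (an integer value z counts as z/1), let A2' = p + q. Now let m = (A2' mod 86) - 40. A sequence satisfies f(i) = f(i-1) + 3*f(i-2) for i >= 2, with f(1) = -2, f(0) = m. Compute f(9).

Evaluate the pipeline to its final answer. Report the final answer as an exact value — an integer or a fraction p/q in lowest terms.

Step 1: -1*(-9)^4 + 5*(-9)^3 + 5*(-9)^2 - 4*(-9)^1 + 5 = (-6561) + (-3645) + (405) + (36) + (5) = -9760; answer -9760
Step 2: A1 = -9760; w = 7; total draws C(17,6) = 12376; favorable C(12,6) = 924; P = 33/442; answer 33/442
Step 3: A2 = 33/442; threaded value p + q = 475; m = 5; f(2) = 1*(-2) + 3*(5) = 13; iterating: f(2)=13, f(3)=7, f(4)=46, f(5)=67, f(6)=205, f(7)=406, f(8)=1021, f(9)=2239; answer 2239

2239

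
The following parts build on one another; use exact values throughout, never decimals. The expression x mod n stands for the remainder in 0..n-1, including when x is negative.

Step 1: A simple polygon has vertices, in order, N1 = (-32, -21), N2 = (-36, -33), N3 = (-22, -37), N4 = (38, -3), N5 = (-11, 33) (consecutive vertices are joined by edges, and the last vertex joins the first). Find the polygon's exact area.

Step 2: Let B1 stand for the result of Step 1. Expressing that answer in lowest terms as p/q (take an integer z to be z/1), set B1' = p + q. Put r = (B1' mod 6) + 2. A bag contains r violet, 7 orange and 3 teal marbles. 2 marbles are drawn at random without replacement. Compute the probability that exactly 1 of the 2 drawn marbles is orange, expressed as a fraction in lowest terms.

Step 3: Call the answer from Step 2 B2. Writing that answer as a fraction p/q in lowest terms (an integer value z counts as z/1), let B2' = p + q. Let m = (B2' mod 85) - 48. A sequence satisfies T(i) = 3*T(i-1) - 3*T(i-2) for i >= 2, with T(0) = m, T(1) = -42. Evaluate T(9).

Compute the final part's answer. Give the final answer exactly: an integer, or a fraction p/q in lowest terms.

Step 1: cross terms: (-32*-33 - -36*-21)=300, (-36*-37 - -22*-33)=606, (-22*-3 - 38*-37)=1472, (38*33 - -11*-3)=1221, (-11*-21 - -32*33)=1287; twice the area = |4886| = 4886; area = 2443; answer 2443
Step 2: B1 = 2443; threaded value p + q = 2444; r = 4; total draws C(14,2) = 91; favorable C(7,1)*C(7,1) = 49; P = 7/13; answer 7/13
Step 3: B2 = 7/13; threaded value p + q = 20; m = -28; T(2) = 3*(-42) - 3*(-28) = -42; iterating: T(2)=-42, T(3)=0, T(4)=126, T(5)=378, T(6)=756, T(7)=1134, T(8)=1134, T(9)=0; answer 0

0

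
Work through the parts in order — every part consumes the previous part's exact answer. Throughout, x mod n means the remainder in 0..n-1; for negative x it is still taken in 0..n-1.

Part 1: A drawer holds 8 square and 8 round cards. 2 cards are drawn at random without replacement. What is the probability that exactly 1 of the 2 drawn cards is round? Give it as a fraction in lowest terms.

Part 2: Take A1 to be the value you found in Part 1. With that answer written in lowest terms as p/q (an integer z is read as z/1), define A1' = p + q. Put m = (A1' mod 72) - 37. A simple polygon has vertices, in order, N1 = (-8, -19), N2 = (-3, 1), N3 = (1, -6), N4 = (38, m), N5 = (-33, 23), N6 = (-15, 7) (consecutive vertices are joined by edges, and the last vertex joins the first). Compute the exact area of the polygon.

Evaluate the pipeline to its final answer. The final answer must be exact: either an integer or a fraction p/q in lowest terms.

1033/2

Part 1: total draws C(16,2) = 120; favorable C(8,1)*C(8,1) = 64; P = 8/15; answer 8/15
Part 2: A1 = 8/15; threaded value p + q = 23; m = -14; cross terms: (-8*1 - -3*-19)=-65, (-3*-6 - 1*1)=17, (1*-14 - 38*-6)=214, (38*23 - -33*-14)=412, (-33*7 - -15*23)=114, (-15*-19 - -8*7)=341; twice the area = |1033| = 1033; area = 1033/2; answer 1033/2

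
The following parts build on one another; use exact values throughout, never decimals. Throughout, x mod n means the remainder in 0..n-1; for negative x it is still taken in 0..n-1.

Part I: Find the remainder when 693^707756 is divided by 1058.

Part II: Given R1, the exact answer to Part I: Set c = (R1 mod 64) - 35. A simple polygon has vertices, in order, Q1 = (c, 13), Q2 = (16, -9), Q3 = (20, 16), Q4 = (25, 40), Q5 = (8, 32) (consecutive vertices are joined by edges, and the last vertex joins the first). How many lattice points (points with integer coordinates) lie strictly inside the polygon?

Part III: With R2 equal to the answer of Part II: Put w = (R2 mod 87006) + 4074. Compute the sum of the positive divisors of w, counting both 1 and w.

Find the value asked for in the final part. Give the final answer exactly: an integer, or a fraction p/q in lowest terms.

10530

Part I: squarings mod 1058: 693^1=693, 693^2=975, 693^4=541, 693^8=673, 693^16=105, 693^32=445, 693^64=179, 693^128=301, 693^256=671, 693^512=591, 693^1024=141, 693^2048=837, 693^4096=173, 693^8192=305, 693^16384=979, 693^32768=951, 693^65536=869, 693^131072=807, 693^262144=579, 693^524288=913; 693^707756 = 693^4 * 693^8 * 693^32 * 693^128 * 693^1024 * 693^2048 * 693^16384 * 693^32768 * 693^131072 * 693^524288 = 795 (mod 1058); answer 795
Part II: R1 = 795; c = -8; cross terms: (-8*-9 - 16*13)=-136, (16*16 - 20*-9)=436, (20*40 - 25*16)=400, (25*32 - 8*40)=480, (8*13 - -8*32)=360; twice the area = |1540| = 1540; area = 770; boundary points = 2 + 1 + 1 + 1 + 1 = 6; strictly interior points = area - boundary/2 + 1 = 768; answer 768
Part III: R2 = 768; w = 4842; 4842 = 2 * 3^2 * 269; sigma = (1 + 2) * (1 + 3 + 9) * (1 + 269) = 3 * 13 * 270 = 10530; answer 10530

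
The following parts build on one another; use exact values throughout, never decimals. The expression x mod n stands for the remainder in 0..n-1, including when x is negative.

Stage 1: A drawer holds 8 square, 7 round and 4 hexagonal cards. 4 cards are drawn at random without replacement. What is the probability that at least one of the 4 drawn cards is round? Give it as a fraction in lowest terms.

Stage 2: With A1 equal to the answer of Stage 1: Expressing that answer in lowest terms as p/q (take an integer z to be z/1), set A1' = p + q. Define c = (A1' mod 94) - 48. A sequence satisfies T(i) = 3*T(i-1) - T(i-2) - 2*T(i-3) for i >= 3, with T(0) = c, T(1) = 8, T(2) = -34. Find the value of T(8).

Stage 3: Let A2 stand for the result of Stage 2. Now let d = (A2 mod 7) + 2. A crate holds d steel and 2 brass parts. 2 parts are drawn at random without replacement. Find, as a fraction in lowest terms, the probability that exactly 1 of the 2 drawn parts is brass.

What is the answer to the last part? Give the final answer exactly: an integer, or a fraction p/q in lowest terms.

2/3

Stage 1: total draws C(19,4) = 3876; complement C(12,4) = 495; favorable 3876 - 495 = 3381; P = 1127/1292; answer 1127/1292
Stage 2: A1 = 1127/1292; threaded value p + q = 2419; c = 21; T(3) = 3*(-34) - 1*(8) - 2*(21) = -152; iterating: T(3)=-152, T(4)=-438, T(5)=-1094, T(6)=-2540, T(7)=-5650, T(8)=-12222; answer -12222
Stage 3: A2 = -12222; d = 2; total draws C(4,2) = 6; favorable C(2,1)*C(2,1) = 4; P = 2/3; answer 2/3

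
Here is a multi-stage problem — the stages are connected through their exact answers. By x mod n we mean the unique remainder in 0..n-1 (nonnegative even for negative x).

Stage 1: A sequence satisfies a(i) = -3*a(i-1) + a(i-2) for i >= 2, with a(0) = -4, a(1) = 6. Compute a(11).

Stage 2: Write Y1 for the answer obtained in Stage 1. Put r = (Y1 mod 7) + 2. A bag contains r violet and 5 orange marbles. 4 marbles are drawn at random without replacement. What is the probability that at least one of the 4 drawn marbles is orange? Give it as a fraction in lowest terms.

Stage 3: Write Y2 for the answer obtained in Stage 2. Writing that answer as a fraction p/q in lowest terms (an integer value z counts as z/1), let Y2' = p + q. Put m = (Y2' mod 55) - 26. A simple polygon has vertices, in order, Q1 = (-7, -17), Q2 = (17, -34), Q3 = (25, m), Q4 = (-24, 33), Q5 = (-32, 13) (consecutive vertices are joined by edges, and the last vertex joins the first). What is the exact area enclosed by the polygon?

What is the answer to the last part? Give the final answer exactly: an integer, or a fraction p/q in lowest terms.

Stage 1: a(2) = -3*(6) + 1*(-4) = -22; iterating: a(2)=-22, a(3)=72, a(4)=-238, a(5)=786, a(6)=-2596, a(7)=8574, a(8)=-28318, a(9)=93528, a(10)=-308902, a(11)=1020234; answer 1020234
Stage 2: Y1 = 1020234; r = 7; total draws C(12,4) = 495; complement C(7,4) = 35; favorable 495 - 35 = 460; P = 92/99; answer 92/99
Stage 3: Y2 = 92/99; threaded value p + q = 191; m = 0; cross terms: (-7*-34 - 17*-17)=527, (17*0 - 25*-34)=850, (25*33 - -24*0)=825, (-24*13 - -32*33)=744, (-32*-17 - -7*13)=635; twice the area = |3581| = 3581; area = 3581/2; answer 3581/2

3581/2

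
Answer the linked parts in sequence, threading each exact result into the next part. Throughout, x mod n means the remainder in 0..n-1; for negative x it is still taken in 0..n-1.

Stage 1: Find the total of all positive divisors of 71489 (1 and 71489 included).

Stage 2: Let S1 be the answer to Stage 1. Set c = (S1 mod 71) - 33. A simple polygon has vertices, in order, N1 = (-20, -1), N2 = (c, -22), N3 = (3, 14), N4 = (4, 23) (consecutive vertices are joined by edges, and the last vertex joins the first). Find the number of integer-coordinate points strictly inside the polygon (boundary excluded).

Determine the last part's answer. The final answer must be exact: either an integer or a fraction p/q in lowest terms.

391

Stage 1: 71489 = 11 * 67 * 97; sigma = (1 + 11) * (1 + 67) * (1 + 97) = 12 * 68 * 98 = 79968; answer 79968
Stage 2: S1 = 79968; c = -11; cross terms: (-20*-22 - -11*-1)=429, (-11*14 - 3*-22)=-88, (3*23 - 4*14)=13, (4*-1 - -20*23)=456; twice the area = |810| = 810; area = 405; boundary points = 3 + 2 + 1 + 24 = 30; strictly interior points = area - boundary/2 + 1 = 391; answer 391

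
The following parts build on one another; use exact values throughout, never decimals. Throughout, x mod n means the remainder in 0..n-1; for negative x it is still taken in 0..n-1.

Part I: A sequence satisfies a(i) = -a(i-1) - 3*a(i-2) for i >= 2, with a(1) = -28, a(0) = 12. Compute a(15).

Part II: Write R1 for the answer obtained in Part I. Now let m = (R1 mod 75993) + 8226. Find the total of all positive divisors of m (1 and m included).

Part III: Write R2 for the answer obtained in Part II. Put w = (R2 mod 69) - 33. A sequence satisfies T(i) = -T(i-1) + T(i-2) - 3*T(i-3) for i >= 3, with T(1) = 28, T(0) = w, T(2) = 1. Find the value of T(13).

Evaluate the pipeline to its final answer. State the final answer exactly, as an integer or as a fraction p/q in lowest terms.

21404

Part I: a(2) = -1*(-28) - 3*(12) = -8; iterating: a(2)=-8, a(3)=92, a(4)=-68, a(5)=-208, a(6)=412, a(7)=212, a(8)=-1448, a(9)=812, a(10)=3532, a(11)=-5968, a(12)=-4628, a(13)=22532, a(14)=-8648, a(15)=-58948; answer -58948
Part II: R1 = -58948; m = 25271; 25271 = 37 * 683; sigma = (1 + 37) * (1 + 683) = 38 * 684 = 25992; answer 25992
Part III: R2 = 25992; w = 15; T(3) = -1*(1) + 1*(28) - 3*(15) = -18; iterating: T(3)=-18, T(4)=-65, T(5)=44, T(6)=-55, T(7)=294, T(8)=-481, T(9)=940, T(10)=-2303, T(11)=4686, T(12)=-9809, T(13)=21404; answer 21404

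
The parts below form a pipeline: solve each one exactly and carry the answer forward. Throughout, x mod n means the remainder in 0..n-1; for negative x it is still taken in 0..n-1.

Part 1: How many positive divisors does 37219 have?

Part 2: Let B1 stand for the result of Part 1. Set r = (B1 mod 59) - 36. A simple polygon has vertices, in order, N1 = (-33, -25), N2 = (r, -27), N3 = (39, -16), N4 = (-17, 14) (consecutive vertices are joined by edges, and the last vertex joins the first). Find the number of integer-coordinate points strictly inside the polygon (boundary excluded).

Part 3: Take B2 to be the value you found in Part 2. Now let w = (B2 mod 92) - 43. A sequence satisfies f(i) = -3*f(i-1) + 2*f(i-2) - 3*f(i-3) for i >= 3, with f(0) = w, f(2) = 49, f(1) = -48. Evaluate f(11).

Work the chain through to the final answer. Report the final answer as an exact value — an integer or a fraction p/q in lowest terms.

Part 1: 37219 = 7 * 13 * 409; number of divisors = (1+1) * (1+1) * (1+1) = 8; answer 8
Part 2: B1 = 8; r = -28; cross terms: (-33*-27 - -28*-25)=191, (-28*-16 - 39*-27)=1501, (39*14 - -17*-16)=274, (-17*-25 - -33*14)=887; twice the area = |2853| = 2853; area = 2853/2; boundary points = 1 + 1 + 2 + 1 = 5; strictly interior points = area - boundary/2 + 1 = 1425; answer 1425
Part 3: B2 = 1425; w = 2; f(3) = -3*(49) + 2*(-48) - 3*(2) = -249; iterating: f(3)=-249, f(4)=989, f(5)=-3612, f(6)=13561, f(7)=-50874, f(8)=190580, f(9)=-714171, f(10)=2676295, f(11)=-10028967; answer -10028967

-10028967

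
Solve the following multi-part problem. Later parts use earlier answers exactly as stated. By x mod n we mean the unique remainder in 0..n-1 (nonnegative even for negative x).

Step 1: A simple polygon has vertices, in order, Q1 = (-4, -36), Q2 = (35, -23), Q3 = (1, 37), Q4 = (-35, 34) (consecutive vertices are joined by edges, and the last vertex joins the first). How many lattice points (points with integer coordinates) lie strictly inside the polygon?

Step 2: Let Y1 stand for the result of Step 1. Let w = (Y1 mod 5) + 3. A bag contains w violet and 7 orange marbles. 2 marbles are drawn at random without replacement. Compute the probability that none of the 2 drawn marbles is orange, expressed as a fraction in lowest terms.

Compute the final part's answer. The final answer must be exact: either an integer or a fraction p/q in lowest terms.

3/13

Step 1: cross terms: (-4*-23 - 35*-36)=1352, (35*37 - 1*-23)=1318, (1*34 - -35*37)=1329, (-35*-36 - -4*34)=1396; twice the area = |5395| = 5395; area = 5395/2; boundary points = 13 + 2 + 3 + 1 = 19; strictly interior points = area - boundary/2 + 1 = 2689; answer 2689
Step 2: Y1 = 2689; w = 7; total draws C(14,2) = 91; favorable C(7,2) = 21; P = 3/13; answer 3/13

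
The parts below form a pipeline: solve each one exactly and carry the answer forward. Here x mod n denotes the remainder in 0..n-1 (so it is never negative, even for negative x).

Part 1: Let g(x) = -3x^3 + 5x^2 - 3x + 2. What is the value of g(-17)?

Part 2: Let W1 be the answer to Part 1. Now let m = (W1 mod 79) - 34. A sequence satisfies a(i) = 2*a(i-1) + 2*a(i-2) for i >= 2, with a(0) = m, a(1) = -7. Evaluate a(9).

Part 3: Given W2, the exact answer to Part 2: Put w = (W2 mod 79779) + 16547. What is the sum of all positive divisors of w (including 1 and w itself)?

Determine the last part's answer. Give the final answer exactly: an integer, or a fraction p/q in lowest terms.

141984

Part 1: -3*(-17)^3 + 5*(-17)^2 - 3*(-17)^1 + 2 = (14739) + (1445) + (51) + (2) = 16237; answer 16237
Part 2: W1 = 16237; m = 8; a(2) = 2*(-7) + 2*(8) = 2; iterating: a(2)=2, a(3)=-10, a(4)=-16, a(5)=-52, a(6)=-136, a(7)=-376, a(8)=-1024, a(9)=-2800; answer -2800
Part 3: W2 = -2800; w = 93526; 93526 = 2 * 101 * 463; sigma = (1 + 2) * (1 + 101) * (1 + 463) = 3 * 102 * 464 = 141984; answer 141984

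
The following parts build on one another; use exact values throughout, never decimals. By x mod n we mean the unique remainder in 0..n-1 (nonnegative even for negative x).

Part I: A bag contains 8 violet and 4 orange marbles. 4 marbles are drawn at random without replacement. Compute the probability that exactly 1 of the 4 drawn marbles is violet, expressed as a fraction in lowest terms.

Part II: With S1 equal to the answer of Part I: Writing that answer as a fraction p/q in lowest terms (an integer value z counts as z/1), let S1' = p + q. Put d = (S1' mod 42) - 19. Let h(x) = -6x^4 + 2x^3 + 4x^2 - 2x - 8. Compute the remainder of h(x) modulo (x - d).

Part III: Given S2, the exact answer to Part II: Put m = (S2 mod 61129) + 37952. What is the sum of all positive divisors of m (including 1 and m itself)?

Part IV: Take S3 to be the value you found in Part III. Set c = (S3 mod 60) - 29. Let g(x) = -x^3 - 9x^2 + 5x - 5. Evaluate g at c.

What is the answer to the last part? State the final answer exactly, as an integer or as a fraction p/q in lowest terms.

Part I: total draws C(12,4) = 495; favorable C(8,1)*C(4,3) = 32; P = 32/495; answer 32/495
Part II: S1 = 32/495; threaded value p + q = 527; d = 4; remainder = value at the root: -6*(4)^4 + 2*(4)^3 + 4*(4)^2 - 2*(4)^1 - 8 = (-1536) + (128) + (64) + (-8) + (-8) = -1360; answer -1360
Part III: S2 = -1360; m = 97721; 97721 = 13 * 7517; sigma = (1 + 13) * (1 + 7517) = 14 * 7518 = 105252; answer 105252
Part IV: S3 = 105252; c = -17; -1*(-17)^3 - 9*(-17)^2 + 5*(-17)^1 - 5 = (4913) + (-2601) + (-85) + (-5) = 2222; answer 2222

2222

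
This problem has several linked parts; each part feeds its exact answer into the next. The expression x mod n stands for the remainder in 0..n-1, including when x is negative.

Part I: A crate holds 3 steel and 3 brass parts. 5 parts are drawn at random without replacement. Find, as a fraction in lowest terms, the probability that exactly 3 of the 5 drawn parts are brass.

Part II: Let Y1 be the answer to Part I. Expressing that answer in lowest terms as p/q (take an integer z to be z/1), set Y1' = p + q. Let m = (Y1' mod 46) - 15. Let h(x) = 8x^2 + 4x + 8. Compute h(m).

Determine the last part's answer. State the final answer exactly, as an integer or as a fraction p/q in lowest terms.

Part I: total draws C(6,5) = 6; favorable C(3,3)*C(3,2) = 3; P = 1/2; answer 1/2
Part II: Y1 = 1/2; threaded value p + q = 3; m = -12; 8*(-12)^2 + 4*(-12)^1 + 8 = (1152) + (-48) + (8) = 1112; answer 1112

1112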